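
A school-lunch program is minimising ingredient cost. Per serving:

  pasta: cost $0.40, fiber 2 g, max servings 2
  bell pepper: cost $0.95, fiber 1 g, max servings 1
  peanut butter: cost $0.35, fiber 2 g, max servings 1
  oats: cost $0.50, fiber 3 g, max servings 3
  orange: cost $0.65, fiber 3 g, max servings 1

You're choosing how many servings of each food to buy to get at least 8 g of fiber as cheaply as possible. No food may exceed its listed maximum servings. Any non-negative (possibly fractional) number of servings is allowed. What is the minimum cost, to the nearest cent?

Cost per g of fiber: oats $0.1667, peanut butter $0.1750, pasta $0.2000, orange $0.2167, bell pepper $0.9500.
Take 2.667 servings of oats: +8.0 g fiber for $1.33 (total $1.33, still need 0.0 g).
Filling from the cheapest source first is optimal under one linear minimum: $1.33.

$1.33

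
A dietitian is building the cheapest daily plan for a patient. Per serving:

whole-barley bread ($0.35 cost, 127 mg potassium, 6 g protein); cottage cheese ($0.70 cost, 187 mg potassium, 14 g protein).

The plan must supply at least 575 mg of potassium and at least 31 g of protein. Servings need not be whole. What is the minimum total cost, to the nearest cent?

$1.72

A basic optimal solution has at most two foods positive. Try each food alone and each pair with both targets met exactly.
whole-barley bread only: max(575/127, 31/6) = 5.167 servings → $1.81.
cottage cheese only: max(575/187, 31/14) = 3.075 servings → $2.15.
whole-barley bread + cottage cheese with both tight: 3.434 servings and 0.7424 servings → $1.72.
So the least-cost plan costs $1.72.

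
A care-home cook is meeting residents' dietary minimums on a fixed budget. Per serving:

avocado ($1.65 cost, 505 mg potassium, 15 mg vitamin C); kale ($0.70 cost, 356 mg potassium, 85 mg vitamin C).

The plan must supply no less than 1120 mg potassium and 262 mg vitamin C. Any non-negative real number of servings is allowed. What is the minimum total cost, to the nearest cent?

$2.20

The cheapest plan sits at a corner of the feasible region — with two constraints it uses at most two foods.
avocado only: max(1120/505, 262/15) = 17.47 servings → $28.82.
kale only: max(1120/356, 262/85) = 3.146 servings → $2.20.
avocado + kale with both tight: 0.0513 servings and 3.073 servings → $2.24.
Cheapest feasible corner: $2.20.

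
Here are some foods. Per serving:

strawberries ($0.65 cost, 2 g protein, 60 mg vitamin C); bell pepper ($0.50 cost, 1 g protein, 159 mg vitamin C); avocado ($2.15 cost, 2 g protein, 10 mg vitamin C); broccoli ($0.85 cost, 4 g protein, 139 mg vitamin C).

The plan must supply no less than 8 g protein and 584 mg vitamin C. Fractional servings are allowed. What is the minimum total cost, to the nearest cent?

$2.41

An LP optimum is at a vertex; with two nutrient constraints at most two foods are used. Check each candidate.
strawberries only: max(8/2, 584/60) = 9.733 servings → $6.33.
bell pepper only: max(8/1, 584/159) = 8 servings → $4.00.
avocado only: max(8/2, 584/10) = 58.4 servings → $125.56.
broccoli only: max(8/4, 584/139) = 4.201 servings → $3.57.
strawberries + bell pepper with both tight: 2.667 servings and 2.667 servings → $3.07.
strawberries + avocado: the both-tight solution has a negative serving — not a feasible corner.
strawberries + broccoli: the both-tight solution has a negative serving — not a feasible corner.
bell pepper + avocado with both tight: 3.532 servings and 2.234 servings → $6.57.
bell pepper + broccoli with both tight: 2.463 servings and 1.384 servings → $2.41.
avocado + broccoli with both targets exact would need a negative amount; discard.
The minimum over all feasible corners is $2.41.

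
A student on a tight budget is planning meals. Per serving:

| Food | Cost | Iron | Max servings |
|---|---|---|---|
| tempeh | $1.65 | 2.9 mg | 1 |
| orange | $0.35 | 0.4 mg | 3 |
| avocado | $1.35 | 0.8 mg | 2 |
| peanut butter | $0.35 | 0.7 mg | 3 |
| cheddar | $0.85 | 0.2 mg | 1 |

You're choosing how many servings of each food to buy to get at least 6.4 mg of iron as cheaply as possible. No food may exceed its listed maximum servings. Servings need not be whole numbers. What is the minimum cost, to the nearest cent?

$4.09

Cost per mg of iron: peanut butter $0.5000, tempeh $0.5690, orange $0.8750, avocado $1.6875, cheddar $4.2500.
Take 3 servings of peanut butter: +2.1 mg iron for $1.05 (total $1.05, still need 4.3 mg).
Take 1 serving of tempeh: +2.9 mg iron for $1.65 (total $2.70, still need 1.4 mg).
Take 3 servings of orange: +1.2 mg iron for $1.05 (total $3.75, still need 0.2 mg).
Take 0.25 servings of avocado: +0.2 mg iron for $0.34 (total $4.09, still need 0.0 mg).
Filling from the cheapest source first is optimal under one linear minimum: $4.09.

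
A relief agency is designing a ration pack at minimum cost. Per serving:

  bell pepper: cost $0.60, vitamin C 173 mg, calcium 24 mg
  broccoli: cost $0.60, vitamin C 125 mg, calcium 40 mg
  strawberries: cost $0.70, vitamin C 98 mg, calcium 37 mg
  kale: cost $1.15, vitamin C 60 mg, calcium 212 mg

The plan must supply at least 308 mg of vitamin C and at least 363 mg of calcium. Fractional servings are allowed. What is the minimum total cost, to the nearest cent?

$2.55

Minimising a linear cost over {vitamin C ≥ 308, calcium ≥ 363, servings ≥ 0} — the optimum is at a vertex, using one or two foods.
bell pepper only: max(308/173, 363/24) = 15.12 servings → $9.07.
broccoli only: max(308/125, 363/40) = 9.075 servings → $5.45.
strawberries only: max(308/98, 363/37) = 9.811 servings → $6.87.
kale only: max(308/60, 363/212) = 5.133 servings → $5.90.
bell pepper + broccoli with both targets exact would need a negative amount; discard.
bell pepper + strawberries: the both-tight solution has a negative serving — not a feasible corner.
bell pepper + kale with both tight: 1.235 servings and 1.572 servings → $2.55.
broccoli + strawberries: the both-tight solution has a negative serving — not a feasible corner.
broccoli + kale with both tight: 1.806 servings and 1.372 servings → $2.66.
strawberries + kale with both tight: 2.345 servings and 1.303 servings → $3.14.
The minimum over all feasible corners is $2.55.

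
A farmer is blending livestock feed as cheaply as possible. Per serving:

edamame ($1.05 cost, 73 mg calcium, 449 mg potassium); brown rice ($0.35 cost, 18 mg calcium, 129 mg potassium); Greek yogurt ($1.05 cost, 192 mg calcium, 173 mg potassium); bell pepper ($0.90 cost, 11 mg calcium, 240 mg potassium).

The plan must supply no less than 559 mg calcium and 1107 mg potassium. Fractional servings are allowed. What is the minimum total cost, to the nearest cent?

At the optimum either one food covers both requirements or two foods hit both targets exactly; no other combination can be cheaper.
edamame only: max(559/73, 1107/449) = 7.658 servings → $8.04.
brown rice only: max(559/18, 1107/129) = 31.06 servings → $10.87.
Greek yogurt only: max(559/192, 1107/173) = 6.399 servings → $6.72.
bell pepper only: max(559/11, 1107/240) = 50.82 servings → $45.74.
edamame + brown rice: intersection lies outside the first quadrant.
edamame + Greek yogurt with both tight: 1.574 servings and 2.313 servings → $4.08.
edamame + bell pepper: the both-tight solution has a negative serving — not a feasible corner.
brown rice + Greek yogurt with both tight: 5.349 servings and 2.41 servings → $4.40.
brown rice + bell pepper: intersection lies outside the first quadrant.
Greek yogurt + bell pepper with both tight: 2.761 servings and 2.622 servings → $5.26.
So the least-cost plan costs $4.08.

$4.08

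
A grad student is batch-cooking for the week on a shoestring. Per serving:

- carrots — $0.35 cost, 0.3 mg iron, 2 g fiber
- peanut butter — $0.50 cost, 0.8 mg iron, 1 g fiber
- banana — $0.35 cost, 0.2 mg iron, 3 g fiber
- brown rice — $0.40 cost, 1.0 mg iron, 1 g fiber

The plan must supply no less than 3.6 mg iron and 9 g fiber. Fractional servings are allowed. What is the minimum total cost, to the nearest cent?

$1.96

The cheapest plan sits at a corner of the feasible region — with two constraints it uses at most two foods.
carrots only: max(3.6/0.3, 9/2) = 12 servings → $4.20.
peanut butter only: max(3.6/0.8, 9/1) = 9 servings → $4.50.
banana only: max(3.6/0.2, 9/3) = 18 servings → $6.30.
brown rice only: max(3.6/1.0, 9/1) = 9 servings → $3.60.
carrots + peanut butter with both tight: 2.769 servings and 3.462 servings → $2.70.
carrots + banana with both targets exact would need a negative amount; discard.
carrots + brown rice with both tight: 3.176 servings and 2.647 servings → $2.17.
peanut butter + banana with both tight: 4.091 servings and 1.636 servings → $2.62.
peanut butter + brown rice: intersection lies outside the first quadrant.
banana + brown rice with both tight: 1.929 servings and 3.214 servings → $1.96.
So the least-cost plan costs $1.96.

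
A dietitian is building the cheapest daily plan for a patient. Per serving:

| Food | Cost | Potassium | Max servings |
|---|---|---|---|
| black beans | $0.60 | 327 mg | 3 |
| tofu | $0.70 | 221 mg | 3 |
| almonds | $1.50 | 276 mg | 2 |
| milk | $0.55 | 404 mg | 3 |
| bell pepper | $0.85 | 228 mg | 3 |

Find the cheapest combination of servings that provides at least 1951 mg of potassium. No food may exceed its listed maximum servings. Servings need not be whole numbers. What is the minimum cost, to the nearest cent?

$3.01

Cost per mg of potassium: milk $0.0014, black beans $0.0018, tofu $0.0032, bell pepper $0.0037, almonds $0.0054.
Take 3 servings of milk: +1212.0 mg potassium for $1.65 (total $1.65, still need 739.0 mg).
Take 2.26 servings of black beans: +739.0 mg potassium for $1.36 (total $3.01, still need 0.0 mg).
Filling from the cheapest source first is optimal under one linear minimum: $3.01.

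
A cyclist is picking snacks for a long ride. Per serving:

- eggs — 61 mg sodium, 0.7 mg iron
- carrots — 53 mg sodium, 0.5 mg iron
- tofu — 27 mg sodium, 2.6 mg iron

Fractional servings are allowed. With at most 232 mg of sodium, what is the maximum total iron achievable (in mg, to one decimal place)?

Iron per mg sodium: tofu 0.0963, eggs 0.01148, carrots 0.009434.
With no serving limits, spend the whole sodium allowance on tofu: 232 mg / 27 mg × 2.6 mg = 22.3 mg.

22.3 mg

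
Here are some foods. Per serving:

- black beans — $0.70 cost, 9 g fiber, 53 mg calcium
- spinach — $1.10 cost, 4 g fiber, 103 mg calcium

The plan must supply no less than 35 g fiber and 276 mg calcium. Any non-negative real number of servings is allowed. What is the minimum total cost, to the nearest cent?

$3.42

Two binding constraints pin down two serving amounts, so the optimal mix uses at most two foods. The candidates are each food alone (scaled to the tighter of fiber/calcium) and each pair with both constraints tight.
black beans only: max(35/9, 276/53) = 5.208 servings → $3.65.
spinach only: max(35/4, 276/103) = 8.75 servings → $9.62.
black beans + spinach with both tight: 3.498 servings and 0.8797 servings → $3.42.
The minimum over all feasible corners is $3.42.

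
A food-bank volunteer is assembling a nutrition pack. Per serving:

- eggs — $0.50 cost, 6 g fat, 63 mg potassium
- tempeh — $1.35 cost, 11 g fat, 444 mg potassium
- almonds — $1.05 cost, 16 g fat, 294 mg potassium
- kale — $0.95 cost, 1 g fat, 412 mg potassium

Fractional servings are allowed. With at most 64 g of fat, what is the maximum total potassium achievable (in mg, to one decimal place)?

Potassium per g fat: kale 412, tempeh 40.36, almonds 18.38, eggs 10.5.
With no serving limits, spend the whole fat allowance on kale: 64 g / 1 g × 412 mg = 26368.0 mg.

26368.0 mg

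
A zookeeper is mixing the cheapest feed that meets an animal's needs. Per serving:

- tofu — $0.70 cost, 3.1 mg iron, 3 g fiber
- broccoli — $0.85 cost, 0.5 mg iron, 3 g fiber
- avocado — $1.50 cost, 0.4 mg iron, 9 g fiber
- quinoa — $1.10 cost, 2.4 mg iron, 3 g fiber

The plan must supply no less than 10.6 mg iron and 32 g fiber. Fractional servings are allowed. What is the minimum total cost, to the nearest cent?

$5.95

At the optimum either one food covers both requirements or two foods hit both targets exactly; no other combination can be cheaper.
tofu only: max(10.6/3.1, 32/3) = 10.67 servings → $7.47.
broccoli only: max(10.6/0.5, 32/3) = 21.2 servings → $18.02.
avocado only: max(10.6/0.4, 32/9) = 26.5 servings → $39.75.
quinoa only: max(10.6/2.4, 32/3) = 10.67 servings → $11.73.
tofu + broccoli with both tight: 2.026 servings and 8.641 servings → $8.76.
tofu + avocado with both tight: 3.094 servings and 2.524 servings → $5.95.
tofu + quinoa: intersection lies outside the first quadrant.
broccoli + avocado with both targets exact would need a negative amount; discard.
broccoli + quinoa with both tight: 7.895 servings and 2.772 servings → $9.76.
avocado + quinoa with both tight: 2.206 servings and 4.049 servings → $7.76.
The minimum over all feasible corners is $5.95.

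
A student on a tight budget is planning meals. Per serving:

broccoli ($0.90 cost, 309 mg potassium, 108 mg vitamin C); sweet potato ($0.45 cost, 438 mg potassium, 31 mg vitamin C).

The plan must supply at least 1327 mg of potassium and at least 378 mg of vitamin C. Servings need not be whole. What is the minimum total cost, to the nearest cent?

$3.28

broccoli only: max(1327/309, 378/108) = 4.294 servings → $3.87.
sweet potato only: max(1327/438, 378/31) = 12.19 servings → $5.49.
broccoli + sweet potato with both tight: 3.298 servings and 0.7028 servings → $3.28.
The minimum over all feasible corners is $3.28.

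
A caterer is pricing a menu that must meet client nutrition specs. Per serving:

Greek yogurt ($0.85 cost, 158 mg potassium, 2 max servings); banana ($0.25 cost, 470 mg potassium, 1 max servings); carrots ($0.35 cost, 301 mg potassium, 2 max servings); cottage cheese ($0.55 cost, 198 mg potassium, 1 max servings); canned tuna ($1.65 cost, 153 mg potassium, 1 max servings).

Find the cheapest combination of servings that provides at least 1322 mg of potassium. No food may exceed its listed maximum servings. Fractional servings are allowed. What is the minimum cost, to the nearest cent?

$1.78

Cost per mg of potassium: banana $0.0005, carrots $0.0012, cottage cheese $0.0028, Greek yogurt $0.0054, canned tuna $0.0108.
Take 1 serving of banana: +470.0 mg potassium for $0.25 (total $0.25, still need 852.0 mg).
Take 2 servings of carrots: +602.0 mg potassium for $0.70 (total $0.95, still need 250.0 mg).
Take 1 serving of cottage cheese: +198.0 mg potassium for $0.55 (total $1.50, still need 52.0 mg).
Take 0.3291 servings of Greek yogurt: +52.0 mg potassium for $0.28 (total $1.78, still need 0.0 mg).
Filling from the cheapest source first is optimal under one linear minimum: $1.78.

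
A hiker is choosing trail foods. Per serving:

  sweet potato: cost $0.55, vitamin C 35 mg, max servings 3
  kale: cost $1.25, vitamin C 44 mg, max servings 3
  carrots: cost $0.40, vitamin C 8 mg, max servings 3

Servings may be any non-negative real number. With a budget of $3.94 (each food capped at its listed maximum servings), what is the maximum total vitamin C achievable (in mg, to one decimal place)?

Vitamin C per dollar: sweet potato 63.64, kale 35.2, carrots 20.
Take 3 servings of sweet potato: spends $1.65, +105.0 mg vitamin C (running total 105.0 mg).
Take 1.832 servings of kale: spends $2.29, +80.6 mg vitamin C (running total 185.6 mg).
Filling greedily by vitamin C-per-dollar is optimal for one linear limit, giving 185.6 mg.

185.6 mg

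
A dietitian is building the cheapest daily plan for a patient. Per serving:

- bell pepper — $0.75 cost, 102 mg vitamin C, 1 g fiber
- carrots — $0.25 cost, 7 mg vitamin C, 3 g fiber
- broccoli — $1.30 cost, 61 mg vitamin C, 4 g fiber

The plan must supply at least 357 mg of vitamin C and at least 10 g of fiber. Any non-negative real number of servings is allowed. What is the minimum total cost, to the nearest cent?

$3.07

With two linear requirements the optimum uses one or two foods; enumerate the corners.
bell pepper only: max(357/102, 10/1) = 10 servings → $7.50.
carrots only: max(357/7, 10/3) = 51 servings → $12.75.
broccoli only: max(357/61, 10/4) = 5.852 servings → $7.61.
bell pepper + carrots with both tight: 3.348 servings and 2.217 servings → $3.07.
bell pepper + broccoli with both tight: 2.357 servings and 1.911 servings → $4.25.
carrots + broccoli: the both-tight solution has a negative serving — not a feasible corner.
Cheapest feasible corner: $3.07.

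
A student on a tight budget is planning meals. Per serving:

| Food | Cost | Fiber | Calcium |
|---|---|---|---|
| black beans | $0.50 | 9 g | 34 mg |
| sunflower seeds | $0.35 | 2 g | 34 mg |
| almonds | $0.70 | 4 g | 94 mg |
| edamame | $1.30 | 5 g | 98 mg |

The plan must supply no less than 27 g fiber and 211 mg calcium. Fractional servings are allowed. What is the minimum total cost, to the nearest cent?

A basic optimal solution has at most two foods positive. Try each food alone and each pair with both targets met exactly.
black beans only: max(27/9, 211/34) = 6.206 servings → $3.10.
sunflower seeds only: max(27/2, 211/34) = 13.5 servings → $4.72.
almonds only: max(27/4, 211/94) = 6.75 servings → $4.72.
edamame only: max(27/5, 211/98) = 5.4 servings → $7.02.
black beans + sunflower seeds with both tight: 2.084 servings and 4.122 servings → $2.48.
black beans + almonds with both tight: 2.386 servings and 1.382 servings → $2.16.
black beans + edamame with both tight: 2.235 servings and 1.378 servings → $2.91.
sunflower seeds + almonds with both targets exact would need a negative amount; discard.
sunflower seeds + edamame: intersection lies outside the first quadrant.
almonds + edamame with both targets exact would need a negative amount; discard.
So the least-cost plan costs $2.16.

$2.16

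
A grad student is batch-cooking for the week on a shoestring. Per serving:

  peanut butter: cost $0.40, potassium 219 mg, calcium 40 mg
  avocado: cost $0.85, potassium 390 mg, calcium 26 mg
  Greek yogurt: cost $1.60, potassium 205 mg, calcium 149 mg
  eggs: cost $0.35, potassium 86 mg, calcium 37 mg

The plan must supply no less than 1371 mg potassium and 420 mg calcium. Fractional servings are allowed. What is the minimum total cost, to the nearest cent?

peanut butter only: max(1371/219, 420/40) = 10.5 servings → $4.20.
avocado only: max(1371/390, 420/26) = 16.15 servings → $13.73.
Greek yogurt only: max(1371/205, 420/149) = 6.688 servings → $10.70.
eggs only: max(1371/86, 420/37) = 15.94 servings → $5.58.
peanut butter + avocado: the both-tight solution has a negative serving — not a feasible corner.
peanut butter + Greek yogurt with both tight: 4.837 servings and 1.52 servings → $4.37.
peanut butter + eggs with both tight: 3.133 servings and 7.965 servings → $4.04.
avocado + Greek yogurt with both tight: 2.239 servings and 2.428 servings → $5.79.
avocado + eggs with both tight: 1.198 servings and 10.51 servings → $4.70.
Greek yogurt + eggs: the both-tight solution has a negative serving — not a feasible corner.
So the least-cost plan costs $4.04.

$4.04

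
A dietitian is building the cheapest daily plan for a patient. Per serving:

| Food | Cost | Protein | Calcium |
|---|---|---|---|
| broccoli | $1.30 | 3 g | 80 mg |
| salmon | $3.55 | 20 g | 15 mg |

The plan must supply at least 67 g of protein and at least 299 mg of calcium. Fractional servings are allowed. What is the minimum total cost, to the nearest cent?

A basic optimal solution has at most two foods positive. Try each food alone and each pair with both targets met exactly.
broccoli only: max(67/3, 299/80) = 22.33 servings → $29.03.
salmon only: max(67/20, 299/15) = 19.93 servings → $70.76.
broccoli + salmon with both tight: 3.199 servings and 2.87 servings → $14.35.
So the least-cost plan costs $14.35.

$14.35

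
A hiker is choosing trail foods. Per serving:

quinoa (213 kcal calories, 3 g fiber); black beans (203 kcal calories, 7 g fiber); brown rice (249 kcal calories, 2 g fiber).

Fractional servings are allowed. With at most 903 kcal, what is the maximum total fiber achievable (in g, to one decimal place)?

31.1 g

Fiber per kcal: black beans 0.03448, quinoa 0.01408, brown rice 0.008032.
With no serving limits, spend the whole calories allowance on black beans: 903 kcal / 203 kcal × 7 g = 31.1 g.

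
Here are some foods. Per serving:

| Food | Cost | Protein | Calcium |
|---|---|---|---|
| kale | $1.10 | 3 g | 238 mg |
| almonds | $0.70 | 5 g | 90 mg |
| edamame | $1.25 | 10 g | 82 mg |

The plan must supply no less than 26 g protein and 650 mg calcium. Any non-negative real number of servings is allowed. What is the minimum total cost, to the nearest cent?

$4.31

For a min-cost LP with two ≥-constraints, a basic feasible solution has at most two positive variables.
kale only: max(26/3, 650/238) = 8.667 servings → $9.53.
almonds only: max(26/5, 650/90) = 7.222 servings → $5.06.
edamame only: max(26/10, 650/82) = 7.927 servings → $9.91.
kale + almonds with both tight: 0.9891 servings and 4.607 servings → $4.31.
kale + edamame with both tight: 2.047 servings and 1.986 servings → $4.73.
almonds + edamame: the both-tight solution has a negative serving — not a feasible corner.
So the least-cost plan costs $4.31.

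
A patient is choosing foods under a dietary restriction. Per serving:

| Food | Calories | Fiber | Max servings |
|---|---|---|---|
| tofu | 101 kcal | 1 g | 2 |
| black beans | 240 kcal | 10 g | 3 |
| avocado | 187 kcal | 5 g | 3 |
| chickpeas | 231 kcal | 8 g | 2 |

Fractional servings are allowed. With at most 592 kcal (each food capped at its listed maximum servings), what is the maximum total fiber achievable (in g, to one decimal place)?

Fiber per kcal: black beans 0.04167, chickpeas 0.03463, avocado 0.02674, tofu 0.009901.
Take 2.467 servings of black beans: uses 592 kcal, +24.7 g fiber (running total 24.7 g).
Greedy by best ratio exhausts the calories allowance optimally: 24.7 g.

24.7 g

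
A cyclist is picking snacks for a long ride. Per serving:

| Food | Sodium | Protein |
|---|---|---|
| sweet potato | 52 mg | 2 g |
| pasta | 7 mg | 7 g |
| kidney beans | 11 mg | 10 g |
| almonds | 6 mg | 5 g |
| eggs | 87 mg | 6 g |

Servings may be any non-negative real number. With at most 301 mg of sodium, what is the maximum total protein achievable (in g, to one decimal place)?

301.0 g

Protein per mg sodium: pasta 1, kidney beans 0.9091, almonds 0.8333, eggs 0.06897, sweet potato 0.03846.
With no serving limits, spend the whole sodium allowance on pasta: 301 mg / 7 mg × 7 g = 301.0 g.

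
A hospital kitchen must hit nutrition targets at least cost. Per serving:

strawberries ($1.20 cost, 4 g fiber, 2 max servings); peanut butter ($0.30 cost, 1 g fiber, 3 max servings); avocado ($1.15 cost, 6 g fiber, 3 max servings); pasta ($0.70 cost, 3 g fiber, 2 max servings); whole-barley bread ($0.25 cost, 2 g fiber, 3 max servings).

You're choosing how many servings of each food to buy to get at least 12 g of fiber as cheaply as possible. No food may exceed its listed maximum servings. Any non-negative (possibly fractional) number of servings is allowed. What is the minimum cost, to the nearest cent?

$1.90

Cost per g of fiber: whole-barley bread $0.1250, avocado $0.1917, pasta $0.2333, strawberries $0.3000, peanut butter $0.3000.
Take 3 servings of whole-barley bread: +6.0 g fiber for $0.75 (total $0.75, still need 6.0 g).
Take 1 serving of avocado: +6.0 g fiber for $1.15 (total $1.90, still need 0.0 g).
Greedy by cheapest-per-g is optimal for a single linear constraint, so the minimum cost is $1.90.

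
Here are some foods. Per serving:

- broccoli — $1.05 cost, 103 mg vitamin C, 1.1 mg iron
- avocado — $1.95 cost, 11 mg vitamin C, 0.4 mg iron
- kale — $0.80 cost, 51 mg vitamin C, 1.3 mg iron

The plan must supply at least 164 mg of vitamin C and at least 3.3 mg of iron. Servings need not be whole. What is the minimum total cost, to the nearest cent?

$2.25

Check every corner: each single food scaled to meet both minima, and each pair solved so both constraints bind.
broccoli only: max(164/103, 3.3/1.1) = 3 servings → $3.15.
avocado only: max(164/11, 3.3/0.4) = 14.91 servings → $29.07.
kale only: max(164/51, 3.3/1.3) = 3.216 servings → $2.57.
broccoli + avocado with both tight: 1.007 servings and 5.481 servings → $11.75.
broccoli + kale with both tight: 0.5771 servings and 2.05 servings → $2.25.
avocado + kale with both targets exact would need a negative amount; discard.
The minimum over all feasible corners is $2.25.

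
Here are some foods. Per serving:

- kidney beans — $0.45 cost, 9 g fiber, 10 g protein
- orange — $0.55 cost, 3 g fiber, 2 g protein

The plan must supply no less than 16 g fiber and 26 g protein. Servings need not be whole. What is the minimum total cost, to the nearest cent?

Check every corner: each single food scaled to meet both minima, and each pair solved so both constraints bind.
kidney beans only: max(16/9, 26/10) = 2.6 servings → $1.17.
orange only: max(16/3, 26/2) = 13 servings → $7.15.
kidney beans + orange: intersection lies outside the first quadrant.
Cheapest feasible corner: $1.17.

$1.17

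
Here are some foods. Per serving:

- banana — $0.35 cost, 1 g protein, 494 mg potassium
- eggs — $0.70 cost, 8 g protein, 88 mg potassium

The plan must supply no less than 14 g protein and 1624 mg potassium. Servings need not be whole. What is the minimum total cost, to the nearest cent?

For a min-cost LP with two ≥-constraints, a basic feasible solution has at most two positive variables.
banana only: max(14/1, 1624/494) = 14 servings → $4.90.
eggs only: max(14/8, 1624/88) = 18.45 servings → $12.92.
banana + eggs with both tight: 3.043 servings and 1.37 servings → $2.02.
Cheapest feasible corner: $2.02.

$2.02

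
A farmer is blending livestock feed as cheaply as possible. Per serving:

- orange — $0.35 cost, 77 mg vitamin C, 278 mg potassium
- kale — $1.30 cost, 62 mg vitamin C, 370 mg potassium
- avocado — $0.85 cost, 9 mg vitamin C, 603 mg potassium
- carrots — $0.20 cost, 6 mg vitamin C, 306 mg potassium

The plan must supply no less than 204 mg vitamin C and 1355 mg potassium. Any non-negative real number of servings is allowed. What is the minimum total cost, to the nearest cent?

orange only: max(204/77, 1355/278) = 4.874 servings → $1.71.
kale only: max(204/62, 1355/370) = 3.662 servings → $4.76.
avocado only: max(204/9, 1355/603) = 22.67 servings → $19.27.
carrots only: max(204/6, 1355/306) = 34 servings → $6.80.
orange + kale with both targets exact would need a negative amount; discard.
orange + avocado with both tight: 2.523 servings and 1.084 servings → $1.80.
orange + carrots with both tight: 2.48 servings and 2.175 servings → $1.30.
kale + avocado with both tight: 3.254 servings and 0.2505 servings → $4.44.
kale + carrots with both tight: 3.241 servings and 0.5092 servings → $4.32.
avocado + carrots with both targets exact would need a negative amount; discard.
So the least-cost plan costs $1.30.

$1.30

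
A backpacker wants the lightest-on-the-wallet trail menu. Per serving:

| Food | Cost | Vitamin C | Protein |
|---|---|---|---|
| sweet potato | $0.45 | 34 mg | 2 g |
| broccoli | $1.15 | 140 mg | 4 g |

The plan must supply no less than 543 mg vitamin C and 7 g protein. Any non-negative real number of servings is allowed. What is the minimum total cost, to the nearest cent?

$4.46

sweet potato only: max(543/34, 7/2) = 15.97 servings → $7.19.
broccoli only: max(543/140, 7/4) = 3.879 servings → $4.46.
sweet potato + broccoli: the both-tight solution has a negative serving — not a feasible corner.
The minimum over all feasible corners is $4.46.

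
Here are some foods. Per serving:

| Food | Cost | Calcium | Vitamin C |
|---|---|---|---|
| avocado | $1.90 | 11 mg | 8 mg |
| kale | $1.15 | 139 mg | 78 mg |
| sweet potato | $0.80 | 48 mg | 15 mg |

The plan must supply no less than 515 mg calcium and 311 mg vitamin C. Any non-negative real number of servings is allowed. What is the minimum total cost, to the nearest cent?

$4.59

avocado only: max(515/11, 311/8) = 46.82 servings → $88.95.
kale only: max(515/139, 311/78) = 3.987 servings → $4.59.
sweet potato only: max(515/48, 311/15) = 20.73 servings → $16.59.
avocado + kale with both tight: 12.04 servings and 2.752 servings → $26.05.
avocado + sweet potato with both tight: 32.89 servings and 3.192 servings → $65.05.
kale + sweet potato: intersection lies outside the first quadrant.
The minimum over all feasible corners is $4.59.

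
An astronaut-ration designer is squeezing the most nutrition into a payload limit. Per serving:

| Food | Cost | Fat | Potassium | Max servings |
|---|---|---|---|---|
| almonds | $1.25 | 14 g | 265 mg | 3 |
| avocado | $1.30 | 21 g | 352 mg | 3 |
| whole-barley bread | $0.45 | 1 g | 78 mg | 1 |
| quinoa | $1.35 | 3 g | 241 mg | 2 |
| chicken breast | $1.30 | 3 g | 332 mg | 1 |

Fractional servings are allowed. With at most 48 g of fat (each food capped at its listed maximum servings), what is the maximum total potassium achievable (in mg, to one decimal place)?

1611.3 mg

Potassium per g fat: chicken breast 110.7, quinoa 80.33, whole-barley bread 78, almonds 18.93, avocado 16.76.
Take 1 serving of chicken breast: uses 3 g fat, +332.0 mg potassium (running total 332.0 mg).
Take 2 servings of quinoa: uses 6 g fat, +482.0 mg potassium (running total 814.0 mg).
Take 1 serving of whole-barley bread: uses 1 g fat, +78.0 mg potassium (running total 892.0 mg).
Take 2.714 servings of almonds: uses 38 g fat, +719.3 mg potassium (running total 1611.3 mg).
Filling greedily by potassium-per-g fat is optimal for one linear limit, giving 1611.3 mg.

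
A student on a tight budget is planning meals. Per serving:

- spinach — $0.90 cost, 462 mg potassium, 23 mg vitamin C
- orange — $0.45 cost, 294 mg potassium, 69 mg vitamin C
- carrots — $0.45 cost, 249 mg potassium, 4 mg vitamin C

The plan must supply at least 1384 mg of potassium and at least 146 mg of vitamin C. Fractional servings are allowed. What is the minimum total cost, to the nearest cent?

$2.12

Check every corner: each single food scaled to meet both minima, and each pair solved so both constraints bind.
spinach only: max(1384/462, 146/23) = 6.348 servings → $5.71.
orange only: max(1384/294, 146/69) = 4.707 servings → $2.12.
carrots only: max(1384/249, 146/4) = 36.5 servings → $16.43.
spinach + orange with both tight: 2.093 servings and 1.418 servings → $2.52.
spinach + carrots: the both-tight solution has a negative serving — not a feasible corner.
orange + carrots with both tight: 1.926 servings and 3.285 servings → $2.34.
Cheapest feasible corner: $2.12.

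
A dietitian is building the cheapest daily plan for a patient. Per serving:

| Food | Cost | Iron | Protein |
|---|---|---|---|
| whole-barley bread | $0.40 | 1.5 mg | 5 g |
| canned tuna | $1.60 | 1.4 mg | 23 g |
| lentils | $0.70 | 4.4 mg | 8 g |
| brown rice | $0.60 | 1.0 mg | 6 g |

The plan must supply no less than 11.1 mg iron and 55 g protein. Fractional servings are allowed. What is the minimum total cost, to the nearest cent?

$4.11

A basic optimal solution has at most two foods positive. Try each food alone and each pair with both targets met exactly.
whole-barley bread only: max(11.1/1.5, 55/5) = 11 servings → $4.40.
canned tuna only: max(11.1/1.4, 55/23) = 7.929 servings → $12.69.
lentils only: max(11.1/4.4, 55/8) = 6.875 servings → $4.81.
brown rice only: max(11.1/1.0, 55/6) = 11.1 servings → $6.66.
whole-barley bread + canned tuna with both tight: 6.484 servings and 0.9818 servings → $4.16.
whole-barley bread + lentils with both targets exact would need a negative amount; discard.
whole-barley bread + brown rice with both tight: 2.9 servings and 6.75 servings → $5.21.
canned tuna + lentils with both tight: 1.702 servings and 1.981 servings → $4.11.
canned tuna + brown rice with both targets exact would need a negative amount; discard.
lentils + brown rice with both tight: 0.6304 servings and 8.326 servings → $5.44.
The minimum over all feasible corners is $4.11.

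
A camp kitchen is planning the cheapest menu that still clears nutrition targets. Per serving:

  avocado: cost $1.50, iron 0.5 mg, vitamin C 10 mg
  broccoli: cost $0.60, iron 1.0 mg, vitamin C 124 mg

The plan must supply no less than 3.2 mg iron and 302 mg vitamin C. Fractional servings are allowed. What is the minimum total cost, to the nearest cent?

This is a tiny linear program; its minimum lies at a vertex of the feasible set. List the vertices and price them.
avocado only: max(3.2/0.5, 302/10) = 30.2 servings → $45.30.
broccoli only: max(3.2/1.0, 302/124) = 3.2 servings → $1.92.
avocado + broccoli with both tight: 1.823 servings and 2.288 servings → $4.11.
The minimum over all feasible corners is $1.92.

$1.92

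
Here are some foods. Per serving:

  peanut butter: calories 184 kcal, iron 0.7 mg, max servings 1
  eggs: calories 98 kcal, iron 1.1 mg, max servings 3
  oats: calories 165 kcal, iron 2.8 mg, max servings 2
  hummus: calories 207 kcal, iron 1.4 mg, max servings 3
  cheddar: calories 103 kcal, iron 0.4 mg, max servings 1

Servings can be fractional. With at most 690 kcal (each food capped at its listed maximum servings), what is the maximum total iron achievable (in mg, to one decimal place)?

Iron per kcal: oats 0.01697, eggs 0.01122, hummus 0.006763, cheddar 0.003883, peanut butter 0.003804.
Take 2 servings of oats: uses 330 kcal, +5.6 mg iron (running total 5.6 mg).
Take 3 servings of eggs: uses 294 kcal, +3.3 mg iron (running total 8.9 mg).
Take 0.3188 servings of hummus: uses 66 kcal, +0.4 mg iron (running total 9.3 mg).
Greedy by best ratio exhausts the calories allowance optimally: 9.3 mg.

9.3 mg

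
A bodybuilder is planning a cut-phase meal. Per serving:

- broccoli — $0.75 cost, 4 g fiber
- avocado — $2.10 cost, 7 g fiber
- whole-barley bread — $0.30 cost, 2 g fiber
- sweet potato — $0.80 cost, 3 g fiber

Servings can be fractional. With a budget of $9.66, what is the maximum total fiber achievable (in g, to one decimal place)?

Fiber per dollar: whole-barley bread 6.667, broccoli 5.333, sweet potato 3.75, avocado 3.333.
With no serving limits, spend the whole cost allowance on whole-barley bread: $9.66 / $0.30 × 2 g = 64.4 g.

64.4 g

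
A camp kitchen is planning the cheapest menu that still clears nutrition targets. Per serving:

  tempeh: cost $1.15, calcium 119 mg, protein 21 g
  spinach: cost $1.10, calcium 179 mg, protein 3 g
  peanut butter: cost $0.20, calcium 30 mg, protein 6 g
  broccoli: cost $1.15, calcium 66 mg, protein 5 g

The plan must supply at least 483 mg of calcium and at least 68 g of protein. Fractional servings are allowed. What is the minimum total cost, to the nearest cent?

$3.14

At the optimum either one food covers both requirements or two foods hit both targets exactly; no other combination can be cheaper.
tempeh only: max(483/119, 68/21) = 4.059 servings → $4.67.
spinach only: max(483/179, 68/3) = 22.67 servings → $24.93.
peanut butter only: max(483/30, 68/6) = 16.1 servings → $3.22.
broccoli only: max(483/66, 68/5) = 13.6 servings → $15.64.
tempeh + spinach with both tight: 3.152 servings and 0.6029 servings → $4.29.
tempeh + peanut butter with both targets exact would need a negative amount; discard.
tempeh + broccoli with both tight: 2.621 servings and 2.593 servings → $6.00.
spinach + peanut butter with both tight: 0.872 servings and 10.9 servings → $3.14.
spinach + broccoli: the both-tight solution has a negative serving — not a feasible corner.
peanut butter + broccoli with both tight: 8.427 servings and 3.488 servings → $5.70.
Cheapest feasible corner: $3.14.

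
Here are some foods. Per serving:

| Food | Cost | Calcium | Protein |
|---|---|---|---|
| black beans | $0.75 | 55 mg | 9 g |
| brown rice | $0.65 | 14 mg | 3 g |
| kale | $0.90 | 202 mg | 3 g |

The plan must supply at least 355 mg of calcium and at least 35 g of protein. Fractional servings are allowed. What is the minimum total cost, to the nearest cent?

$3.42

Minimising a linear cost over {calcium ≥ 355, protein ≥ 35, servings ≥ 0} — the optimum is at a vertex, using one or two foods.
black beans only: max(355/55, 35/9) = 6.455 servings → $4.84.
brown rice only: max(355/14, 35/3) = 25.36 servings → $16.48.
kale only: max(355/202, 35/3) = 11.67 servings → $10.50.
black beans + brown rice: intersection lies outside the first quadrant.
black beans + kale with both tight: 3.633 servings and 0.7683 servings → $3.42.
brown rice + kale with both tight: 10.65 servings and 1.02 servings → $7.84.
So the least-cost plan costs $3.42.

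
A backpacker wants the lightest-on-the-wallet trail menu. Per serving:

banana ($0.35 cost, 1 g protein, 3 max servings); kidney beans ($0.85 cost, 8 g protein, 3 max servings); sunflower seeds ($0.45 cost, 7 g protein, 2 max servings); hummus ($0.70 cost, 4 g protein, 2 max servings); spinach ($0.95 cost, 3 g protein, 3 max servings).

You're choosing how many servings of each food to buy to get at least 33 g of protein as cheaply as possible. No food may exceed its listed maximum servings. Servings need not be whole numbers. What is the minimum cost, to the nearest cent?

Cost per g of protein: sunflower seeds $0.0643, kidney beans $0.1062, hummus $0.1750, spinach $0.3167, banana $0.3500.
Take 2 servings of sunflower seeds: +14.0 g protein for $0.90 (total $0.90, still need 19.0 g).
Take 2.375 servings of kidney beans: +19.0 g protein for $2.02 (total $2.92, still need 0.0 g).
Filling from the cheapest source first is optimal under one linear minimum: $2.92.

$2.92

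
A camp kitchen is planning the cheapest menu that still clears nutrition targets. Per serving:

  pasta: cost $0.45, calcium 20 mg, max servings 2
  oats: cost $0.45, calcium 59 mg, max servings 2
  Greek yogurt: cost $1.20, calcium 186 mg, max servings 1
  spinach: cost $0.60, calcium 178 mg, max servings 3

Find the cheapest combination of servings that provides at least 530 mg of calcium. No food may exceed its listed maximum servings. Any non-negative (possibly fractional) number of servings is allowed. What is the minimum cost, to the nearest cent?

Cost per mg of calcium: spinach $0.0034, Greek yogurt $0.0065, oats $0.0076, pasta $0.0225.
Take 2.978 servings of spinach: +530.0 mg calcium for $1.79 (total $1.79, still need 0.0 mg).
Greedy by cheapest-per-mg is optimal for a single linear constraint, so the minimum cost is $1.79.

$1.79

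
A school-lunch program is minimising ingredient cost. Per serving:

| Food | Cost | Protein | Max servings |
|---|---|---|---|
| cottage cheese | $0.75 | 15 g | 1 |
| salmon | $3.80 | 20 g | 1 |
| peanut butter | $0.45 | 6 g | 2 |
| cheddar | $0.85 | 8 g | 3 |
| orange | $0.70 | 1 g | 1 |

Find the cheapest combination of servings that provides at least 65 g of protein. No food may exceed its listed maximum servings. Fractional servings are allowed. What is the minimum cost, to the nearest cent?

Cost per g of protein: cottage cheese $0.0500, peanut butter $0.0750, cheddar $0.1062, salmon $0.1900, orange $0.7000.
Take 1 serving of cottage cheese: +15.0 g protein for $0.75 (total $0.75, still need 50.0 g).
Take 2 servings of peanut butter: +12.0 g protein for $0.90 (total $1.65, still need 38.0 g).
Take 3 servings of cheddar: +24.0 g protein for $2.55 (total $4.20, still need 14.0 g).
Take 0.7 servings of salmon: +14.0 g protein for $2.66 (total $6.86, still need 0.0 g).
Greedy by cheapest-per-g is optimal for a single linear constraint, so the minimum cost is $6.86.

$6.86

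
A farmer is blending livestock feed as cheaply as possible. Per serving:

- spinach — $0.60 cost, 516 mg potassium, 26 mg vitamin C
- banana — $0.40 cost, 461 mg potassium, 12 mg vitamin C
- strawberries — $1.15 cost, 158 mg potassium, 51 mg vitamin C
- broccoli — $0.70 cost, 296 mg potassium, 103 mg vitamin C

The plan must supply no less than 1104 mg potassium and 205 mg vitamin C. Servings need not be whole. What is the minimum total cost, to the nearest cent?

At the optimum either one food covers both requirements or two foods hit both targets exactly; no other combination can be cheaper.
spinach only: max(1104/516, 205/26) = 7.885 servings → $4.73.
banana only: max(1104/461, 205/12) = 17.08 servings → $6.83.
strawberries only: max(1104/158, 205/51) = 6.987 servings → $8.04.
broccoli only: max(1104/296, 205/103) = 3.73 servings → $2.61.
spinach + banana with both targets exact would need a negative amount; discard.
spinach + strawberries with both tight: 1.077 servings and 3.471 servings → $4.64.
spinach + broccoli with both tight: 1.167 servings and 1.696 servings → $1.89.
banana + strawberries with both tight: 1.106 servings and 3.759 servings → $4.77.
banana + broccoli with both tight: 1.207 servings and 1.85 servings → $1.78.
strawberries + broccoli: the both-tight solution has a negative serving — not a feasible corner.
So the least-cost plan costs $1.78.

$1.78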